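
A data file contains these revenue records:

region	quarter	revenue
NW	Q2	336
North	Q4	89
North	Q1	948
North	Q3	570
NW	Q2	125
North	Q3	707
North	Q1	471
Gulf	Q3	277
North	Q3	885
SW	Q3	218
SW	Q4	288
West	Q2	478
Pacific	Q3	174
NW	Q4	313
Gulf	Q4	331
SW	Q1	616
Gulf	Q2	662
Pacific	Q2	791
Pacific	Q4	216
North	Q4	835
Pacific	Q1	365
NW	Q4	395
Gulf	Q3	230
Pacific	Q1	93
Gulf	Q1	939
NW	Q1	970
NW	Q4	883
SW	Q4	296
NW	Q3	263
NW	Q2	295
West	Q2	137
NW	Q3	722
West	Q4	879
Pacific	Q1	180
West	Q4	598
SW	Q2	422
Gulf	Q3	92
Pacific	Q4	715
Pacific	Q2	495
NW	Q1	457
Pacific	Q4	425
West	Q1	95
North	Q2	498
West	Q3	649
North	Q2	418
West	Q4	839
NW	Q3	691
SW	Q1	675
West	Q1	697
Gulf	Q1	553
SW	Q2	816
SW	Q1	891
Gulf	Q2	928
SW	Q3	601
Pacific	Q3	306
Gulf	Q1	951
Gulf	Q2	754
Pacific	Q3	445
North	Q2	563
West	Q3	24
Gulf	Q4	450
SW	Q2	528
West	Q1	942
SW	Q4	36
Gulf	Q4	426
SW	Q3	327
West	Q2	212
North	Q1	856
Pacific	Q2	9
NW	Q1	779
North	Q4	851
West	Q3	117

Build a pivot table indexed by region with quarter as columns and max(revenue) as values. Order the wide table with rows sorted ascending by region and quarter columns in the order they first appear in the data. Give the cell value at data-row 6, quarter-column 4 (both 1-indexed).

649

With rows sorted ascending by region, row 6 is region=West. quarter columns in first-appearance order: Q2, Q4, Q1, Q3; column 4 is Q3.
Long rows with region=West, quarter=Q3: max(649, 24, 117) = 649.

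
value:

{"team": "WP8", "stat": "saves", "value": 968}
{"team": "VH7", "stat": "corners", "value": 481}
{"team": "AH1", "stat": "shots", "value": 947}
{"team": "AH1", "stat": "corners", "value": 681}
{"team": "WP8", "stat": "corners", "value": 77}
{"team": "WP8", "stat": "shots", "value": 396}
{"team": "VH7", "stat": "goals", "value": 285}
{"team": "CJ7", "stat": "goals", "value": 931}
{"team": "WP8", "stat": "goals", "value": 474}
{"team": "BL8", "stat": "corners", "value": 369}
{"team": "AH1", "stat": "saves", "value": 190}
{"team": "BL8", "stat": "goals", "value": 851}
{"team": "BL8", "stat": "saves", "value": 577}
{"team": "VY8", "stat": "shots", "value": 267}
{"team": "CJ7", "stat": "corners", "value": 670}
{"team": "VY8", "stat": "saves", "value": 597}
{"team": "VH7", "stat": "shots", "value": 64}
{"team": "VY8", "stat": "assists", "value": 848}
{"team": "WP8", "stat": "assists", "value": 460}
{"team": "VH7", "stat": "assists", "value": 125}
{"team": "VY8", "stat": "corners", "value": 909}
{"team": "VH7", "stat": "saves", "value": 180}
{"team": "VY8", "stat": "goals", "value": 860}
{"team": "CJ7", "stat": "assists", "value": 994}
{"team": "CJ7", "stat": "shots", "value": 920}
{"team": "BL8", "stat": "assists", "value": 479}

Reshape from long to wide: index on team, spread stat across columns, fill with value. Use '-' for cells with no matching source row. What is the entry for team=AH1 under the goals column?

-

No long-format row has team=AH1 and stat=goals, so the cell is -.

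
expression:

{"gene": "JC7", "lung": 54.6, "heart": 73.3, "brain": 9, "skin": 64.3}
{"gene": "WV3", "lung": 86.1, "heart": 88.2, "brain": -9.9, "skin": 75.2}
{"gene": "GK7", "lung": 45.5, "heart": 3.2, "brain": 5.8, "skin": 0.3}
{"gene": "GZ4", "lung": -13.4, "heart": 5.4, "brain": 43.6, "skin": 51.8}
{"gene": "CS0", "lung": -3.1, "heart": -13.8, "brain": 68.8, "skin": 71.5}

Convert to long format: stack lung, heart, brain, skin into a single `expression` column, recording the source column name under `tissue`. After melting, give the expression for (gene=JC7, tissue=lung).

Unpivoting turns each (gene, wide-column) pair into one long row.
The wide cell at row JC7, column lung holds 54.6, so the long row (JC7, lung) has expression=54.6.

54.6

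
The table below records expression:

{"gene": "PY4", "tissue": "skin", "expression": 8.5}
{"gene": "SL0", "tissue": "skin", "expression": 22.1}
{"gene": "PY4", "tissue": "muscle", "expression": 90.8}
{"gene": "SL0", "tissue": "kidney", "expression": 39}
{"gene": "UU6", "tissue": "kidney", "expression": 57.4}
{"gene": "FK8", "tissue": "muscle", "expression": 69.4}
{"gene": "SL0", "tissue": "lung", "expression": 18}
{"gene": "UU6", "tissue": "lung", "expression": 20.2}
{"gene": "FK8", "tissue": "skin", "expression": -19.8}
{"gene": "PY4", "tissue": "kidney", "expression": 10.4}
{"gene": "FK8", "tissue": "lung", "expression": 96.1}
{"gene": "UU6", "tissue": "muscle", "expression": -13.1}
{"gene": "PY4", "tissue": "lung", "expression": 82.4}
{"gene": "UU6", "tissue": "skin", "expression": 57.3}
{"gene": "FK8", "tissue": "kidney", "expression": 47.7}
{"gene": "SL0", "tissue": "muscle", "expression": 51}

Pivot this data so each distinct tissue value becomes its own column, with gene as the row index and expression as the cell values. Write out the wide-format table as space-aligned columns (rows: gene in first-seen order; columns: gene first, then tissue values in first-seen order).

gene  skin   muscle  kidney  lung
PY4   8.5    90.8    10.4    82.4
SL0   22.1   51      39      18  
UU6   57.3   -13.1   57.4    20.2
FK8   -19.8  69.4    47.7    96.1

Columns: gene plus the 4 distinct tissue values (skin, muscle, kidney, lung).
For example, row PY4 column skin takes expression=8.5 from the long row (PY4, skin).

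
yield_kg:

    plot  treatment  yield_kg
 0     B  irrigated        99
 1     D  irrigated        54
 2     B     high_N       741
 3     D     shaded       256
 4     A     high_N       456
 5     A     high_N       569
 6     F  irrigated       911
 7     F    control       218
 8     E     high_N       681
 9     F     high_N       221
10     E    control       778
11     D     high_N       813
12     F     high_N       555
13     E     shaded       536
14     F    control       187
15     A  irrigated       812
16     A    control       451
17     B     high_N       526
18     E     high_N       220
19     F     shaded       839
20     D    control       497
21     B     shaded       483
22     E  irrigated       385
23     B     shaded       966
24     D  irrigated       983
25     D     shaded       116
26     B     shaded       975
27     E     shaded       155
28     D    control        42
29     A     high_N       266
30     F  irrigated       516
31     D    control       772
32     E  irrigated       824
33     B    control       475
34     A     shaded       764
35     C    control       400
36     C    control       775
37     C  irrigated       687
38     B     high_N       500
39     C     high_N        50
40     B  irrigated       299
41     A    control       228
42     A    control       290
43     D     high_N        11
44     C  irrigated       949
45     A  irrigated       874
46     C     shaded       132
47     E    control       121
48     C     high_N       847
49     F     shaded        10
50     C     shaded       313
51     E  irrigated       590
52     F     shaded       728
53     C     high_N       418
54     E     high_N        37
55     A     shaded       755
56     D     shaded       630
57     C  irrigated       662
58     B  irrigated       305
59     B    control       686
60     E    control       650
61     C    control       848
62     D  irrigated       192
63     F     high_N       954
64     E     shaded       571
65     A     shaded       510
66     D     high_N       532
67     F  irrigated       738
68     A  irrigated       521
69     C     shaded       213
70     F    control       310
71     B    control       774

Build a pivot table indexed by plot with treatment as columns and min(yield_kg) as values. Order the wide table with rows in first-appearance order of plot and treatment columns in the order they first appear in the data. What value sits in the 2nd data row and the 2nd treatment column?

With rows in first-appearance order of plot, row 2 is plot=D. treatment columns in first-appearance order: irrigated, high_N, shaded, control; column 2 is high_N.
Long rows with plot=D, treatment=high_N: min(813, 11, 532) = 11.

11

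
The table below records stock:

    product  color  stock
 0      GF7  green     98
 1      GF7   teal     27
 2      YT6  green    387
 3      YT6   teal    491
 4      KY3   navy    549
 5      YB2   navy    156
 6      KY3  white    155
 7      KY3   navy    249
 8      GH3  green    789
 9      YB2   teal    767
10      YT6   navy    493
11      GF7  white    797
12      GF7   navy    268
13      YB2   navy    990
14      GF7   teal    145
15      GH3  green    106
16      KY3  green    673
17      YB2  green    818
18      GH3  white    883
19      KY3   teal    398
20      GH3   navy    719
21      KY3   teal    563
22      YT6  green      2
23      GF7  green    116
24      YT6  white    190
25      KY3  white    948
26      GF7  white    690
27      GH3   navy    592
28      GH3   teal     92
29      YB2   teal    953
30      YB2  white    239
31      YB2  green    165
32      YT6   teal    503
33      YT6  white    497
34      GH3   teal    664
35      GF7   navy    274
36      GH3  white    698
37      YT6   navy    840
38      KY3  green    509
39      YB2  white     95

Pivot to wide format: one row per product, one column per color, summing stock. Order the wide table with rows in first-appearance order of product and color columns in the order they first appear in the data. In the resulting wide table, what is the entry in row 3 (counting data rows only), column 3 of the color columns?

798

With rows in first-appearance order of product, row 3 is product=KY3. color columns in first-appearance order: green, teal, navy, white; column 3 is navy.
Long rows with product=KY3, color=navy: 549 + 249 = 798.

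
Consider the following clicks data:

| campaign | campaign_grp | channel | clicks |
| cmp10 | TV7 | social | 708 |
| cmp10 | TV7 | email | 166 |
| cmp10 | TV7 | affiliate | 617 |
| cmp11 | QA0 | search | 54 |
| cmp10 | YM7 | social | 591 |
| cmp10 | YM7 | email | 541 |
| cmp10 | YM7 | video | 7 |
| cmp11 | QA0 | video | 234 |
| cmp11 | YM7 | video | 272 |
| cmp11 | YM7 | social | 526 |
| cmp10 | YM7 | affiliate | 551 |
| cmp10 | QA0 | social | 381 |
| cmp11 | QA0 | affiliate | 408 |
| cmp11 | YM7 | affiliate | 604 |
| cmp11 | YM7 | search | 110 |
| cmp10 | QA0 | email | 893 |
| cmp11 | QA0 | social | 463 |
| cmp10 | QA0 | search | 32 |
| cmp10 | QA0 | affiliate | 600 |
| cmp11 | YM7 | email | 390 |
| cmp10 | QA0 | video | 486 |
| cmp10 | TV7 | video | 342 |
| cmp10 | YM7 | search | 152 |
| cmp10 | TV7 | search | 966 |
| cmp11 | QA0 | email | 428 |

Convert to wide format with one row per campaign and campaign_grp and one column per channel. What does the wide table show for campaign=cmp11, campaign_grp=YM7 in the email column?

Wide layout: rows indexed by campaign and campaign_grp, columns are the 5 distinct channel values (social, email, affiliate, search, video).
Cell (campaign=cmp11, campaign_grp=YM7, channel=email) draws from the long row where campaign=cmp11, campaign_grp=YM7 and channel=email, which has clicks=390.

390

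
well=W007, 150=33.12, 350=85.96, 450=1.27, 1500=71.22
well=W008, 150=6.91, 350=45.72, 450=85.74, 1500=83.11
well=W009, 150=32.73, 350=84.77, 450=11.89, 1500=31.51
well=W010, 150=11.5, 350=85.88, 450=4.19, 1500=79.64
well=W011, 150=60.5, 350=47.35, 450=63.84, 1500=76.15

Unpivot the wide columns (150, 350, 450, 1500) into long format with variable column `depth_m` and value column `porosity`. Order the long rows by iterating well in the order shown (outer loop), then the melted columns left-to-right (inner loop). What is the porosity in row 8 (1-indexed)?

83.11

20 rows total (5 × 4). Row 8: index ⌊(8-1)/4⌋ = 1 into well → W008; (8-1) mod 4 = 3 into the melted columns → 1500.
So row 8 is (W008, 1500, 83.11); porosity = 83.11.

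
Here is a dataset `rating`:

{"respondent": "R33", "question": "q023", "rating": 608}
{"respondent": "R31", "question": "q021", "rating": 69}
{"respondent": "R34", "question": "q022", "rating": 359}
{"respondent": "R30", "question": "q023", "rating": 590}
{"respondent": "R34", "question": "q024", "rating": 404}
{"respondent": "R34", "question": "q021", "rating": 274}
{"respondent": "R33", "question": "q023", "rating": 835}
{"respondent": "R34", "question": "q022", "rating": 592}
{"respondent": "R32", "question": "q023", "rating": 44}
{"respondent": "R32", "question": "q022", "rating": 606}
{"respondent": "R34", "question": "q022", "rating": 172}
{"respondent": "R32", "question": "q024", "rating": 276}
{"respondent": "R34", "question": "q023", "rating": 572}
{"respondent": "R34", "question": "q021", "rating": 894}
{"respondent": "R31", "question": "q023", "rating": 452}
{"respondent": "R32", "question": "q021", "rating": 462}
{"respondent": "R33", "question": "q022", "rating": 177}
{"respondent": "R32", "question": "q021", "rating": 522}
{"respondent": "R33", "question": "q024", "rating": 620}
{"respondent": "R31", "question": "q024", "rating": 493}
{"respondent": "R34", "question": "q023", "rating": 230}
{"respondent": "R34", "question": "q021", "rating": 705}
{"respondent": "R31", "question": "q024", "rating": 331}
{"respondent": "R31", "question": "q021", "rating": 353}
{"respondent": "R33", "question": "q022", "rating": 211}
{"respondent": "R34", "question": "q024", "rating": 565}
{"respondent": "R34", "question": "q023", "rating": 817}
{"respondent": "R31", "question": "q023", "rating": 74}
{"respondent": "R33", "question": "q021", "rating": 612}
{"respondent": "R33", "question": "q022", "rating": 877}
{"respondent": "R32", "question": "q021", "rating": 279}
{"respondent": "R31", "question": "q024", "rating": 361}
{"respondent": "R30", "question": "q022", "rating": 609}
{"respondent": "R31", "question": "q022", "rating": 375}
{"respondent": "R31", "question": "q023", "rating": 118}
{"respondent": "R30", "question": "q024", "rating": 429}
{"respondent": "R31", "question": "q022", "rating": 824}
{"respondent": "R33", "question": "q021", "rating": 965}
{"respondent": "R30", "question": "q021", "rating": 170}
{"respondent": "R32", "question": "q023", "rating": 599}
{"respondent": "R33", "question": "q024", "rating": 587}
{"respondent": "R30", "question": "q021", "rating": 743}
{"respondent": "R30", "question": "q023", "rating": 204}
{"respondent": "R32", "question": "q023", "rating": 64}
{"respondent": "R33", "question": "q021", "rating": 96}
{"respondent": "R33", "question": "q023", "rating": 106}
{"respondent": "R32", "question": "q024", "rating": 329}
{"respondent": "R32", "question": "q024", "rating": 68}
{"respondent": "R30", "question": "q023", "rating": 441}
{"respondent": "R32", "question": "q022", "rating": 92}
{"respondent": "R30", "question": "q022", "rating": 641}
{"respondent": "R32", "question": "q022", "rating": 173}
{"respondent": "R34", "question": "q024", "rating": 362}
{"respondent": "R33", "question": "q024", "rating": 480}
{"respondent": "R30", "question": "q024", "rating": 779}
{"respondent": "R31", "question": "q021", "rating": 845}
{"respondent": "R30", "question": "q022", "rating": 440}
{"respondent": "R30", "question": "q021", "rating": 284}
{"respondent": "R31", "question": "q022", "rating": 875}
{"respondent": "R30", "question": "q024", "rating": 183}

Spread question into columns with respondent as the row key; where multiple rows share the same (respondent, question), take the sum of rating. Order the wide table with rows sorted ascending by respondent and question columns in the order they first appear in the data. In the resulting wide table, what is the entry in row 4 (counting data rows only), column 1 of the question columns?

With rows sorted ascending by respondent, row 4 is respondent=R33. question columns in first-appearance order: q023, q021, q022, q024; column 1 is q023.
Long rows with respondent=R33, question=q023: 608 + 835 + 106 = 1549.

1549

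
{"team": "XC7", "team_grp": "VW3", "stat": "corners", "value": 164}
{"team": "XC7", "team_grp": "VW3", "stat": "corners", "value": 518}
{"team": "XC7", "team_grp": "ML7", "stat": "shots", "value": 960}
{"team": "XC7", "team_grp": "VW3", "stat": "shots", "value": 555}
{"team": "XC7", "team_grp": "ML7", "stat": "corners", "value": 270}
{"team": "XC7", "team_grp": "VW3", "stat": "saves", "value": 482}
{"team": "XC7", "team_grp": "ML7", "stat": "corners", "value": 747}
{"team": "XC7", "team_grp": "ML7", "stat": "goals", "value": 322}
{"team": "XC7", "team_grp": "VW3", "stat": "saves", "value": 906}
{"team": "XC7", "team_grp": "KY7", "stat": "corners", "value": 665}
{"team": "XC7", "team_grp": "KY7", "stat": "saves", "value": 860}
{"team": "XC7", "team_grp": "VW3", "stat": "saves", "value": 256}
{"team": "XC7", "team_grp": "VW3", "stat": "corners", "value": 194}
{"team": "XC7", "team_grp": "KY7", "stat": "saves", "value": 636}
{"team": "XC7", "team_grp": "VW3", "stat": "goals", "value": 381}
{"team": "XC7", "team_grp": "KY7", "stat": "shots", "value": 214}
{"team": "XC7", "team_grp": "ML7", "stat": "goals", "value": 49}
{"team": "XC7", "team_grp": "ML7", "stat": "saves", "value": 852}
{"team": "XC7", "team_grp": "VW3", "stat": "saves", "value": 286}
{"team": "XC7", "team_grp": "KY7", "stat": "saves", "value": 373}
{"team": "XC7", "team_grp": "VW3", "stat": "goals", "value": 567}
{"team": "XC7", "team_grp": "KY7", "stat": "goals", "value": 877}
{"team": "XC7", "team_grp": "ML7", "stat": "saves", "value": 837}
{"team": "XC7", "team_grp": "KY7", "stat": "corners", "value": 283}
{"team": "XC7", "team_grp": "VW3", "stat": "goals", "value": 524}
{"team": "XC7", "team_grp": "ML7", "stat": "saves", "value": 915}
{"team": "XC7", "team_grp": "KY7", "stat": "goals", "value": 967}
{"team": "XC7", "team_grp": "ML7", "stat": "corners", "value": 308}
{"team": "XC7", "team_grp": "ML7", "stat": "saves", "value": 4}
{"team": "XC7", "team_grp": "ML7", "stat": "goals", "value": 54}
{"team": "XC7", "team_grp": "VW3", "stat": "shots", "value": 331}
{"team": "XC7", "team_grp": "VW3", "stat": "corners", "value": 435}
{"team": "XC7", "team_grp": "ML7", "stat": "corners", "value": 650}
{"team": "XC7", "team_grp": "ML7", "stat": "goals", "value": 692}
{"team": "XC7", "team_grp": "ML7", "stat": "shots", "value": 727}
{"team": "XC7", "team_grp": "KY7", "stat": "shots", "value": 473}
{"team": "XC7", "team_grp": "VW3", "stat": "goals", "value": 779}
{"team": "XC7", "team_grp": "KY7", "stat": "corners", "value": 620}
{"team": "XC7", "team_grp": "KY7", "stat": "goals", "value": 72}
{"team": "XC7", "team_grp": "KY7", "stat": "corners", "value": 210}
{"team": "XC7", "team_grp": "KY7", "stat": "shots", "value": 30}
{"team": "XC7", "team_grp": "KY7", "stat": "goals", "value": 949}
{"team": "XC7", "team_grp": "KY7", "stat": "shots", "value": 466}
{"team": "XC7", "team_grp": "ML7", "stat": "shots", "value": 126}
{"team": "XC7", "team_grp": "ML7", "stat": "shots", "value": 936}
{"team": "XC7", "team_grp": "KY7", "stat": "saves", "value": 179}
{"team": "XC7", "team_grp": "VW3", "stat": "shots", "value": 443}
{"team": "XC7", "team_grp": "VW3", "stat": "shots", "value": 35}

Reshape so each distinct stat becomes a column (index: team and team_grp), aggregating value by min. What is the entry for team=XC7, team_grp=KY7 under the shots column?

Rows with team=XC7, team_grp=KY7 and stat=shots: value values are 214, 473, 30, 466.
min(214, 473, 30, 466) = 30.

30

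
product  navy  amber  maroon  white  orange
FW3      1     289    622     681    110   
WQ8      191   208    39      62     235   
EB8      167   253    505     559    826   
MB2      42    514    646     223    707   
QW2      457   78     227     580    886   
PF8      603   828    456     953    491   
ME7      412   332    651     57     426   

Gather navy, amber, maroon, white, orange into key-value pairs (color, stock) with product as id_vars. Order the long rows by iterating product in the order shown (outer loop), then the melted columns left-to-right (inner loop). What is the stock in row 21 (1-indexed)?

457

35 rows total (7 × 5). Row 21: index ⌊(21-1)/5⌋ = 4 into product → QW2; (21-1) mod 5 = 0 into the melted columns → navy.
So row 21 is (QW2, navy, 457); stock = 457.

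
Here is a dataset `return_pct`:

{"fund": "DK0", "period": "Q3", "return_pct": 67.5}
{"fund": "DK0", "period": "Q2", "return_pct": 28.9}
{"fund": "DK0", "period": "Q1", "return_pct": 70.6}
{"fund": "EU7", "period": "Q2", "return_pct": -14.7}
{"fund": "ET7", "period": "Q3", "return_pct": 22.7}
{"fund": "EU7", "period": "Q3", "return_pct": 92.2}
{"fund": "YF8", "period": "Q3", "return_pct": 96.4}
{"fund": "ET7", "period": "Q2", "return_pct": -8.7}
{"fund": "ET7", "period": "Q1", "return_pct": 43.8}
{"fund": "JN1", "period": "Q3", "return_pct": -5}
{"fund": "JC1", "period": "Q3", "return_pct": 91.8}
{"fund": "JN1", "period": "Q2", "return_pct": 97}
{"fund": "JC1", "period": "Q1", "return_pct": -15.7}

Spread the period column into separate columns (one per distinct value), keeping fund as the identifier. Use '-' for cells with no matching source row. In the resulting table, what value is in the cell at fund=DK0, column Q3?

The long row with fund=DK0, period=Q3 has return_pct=67.5.

67.5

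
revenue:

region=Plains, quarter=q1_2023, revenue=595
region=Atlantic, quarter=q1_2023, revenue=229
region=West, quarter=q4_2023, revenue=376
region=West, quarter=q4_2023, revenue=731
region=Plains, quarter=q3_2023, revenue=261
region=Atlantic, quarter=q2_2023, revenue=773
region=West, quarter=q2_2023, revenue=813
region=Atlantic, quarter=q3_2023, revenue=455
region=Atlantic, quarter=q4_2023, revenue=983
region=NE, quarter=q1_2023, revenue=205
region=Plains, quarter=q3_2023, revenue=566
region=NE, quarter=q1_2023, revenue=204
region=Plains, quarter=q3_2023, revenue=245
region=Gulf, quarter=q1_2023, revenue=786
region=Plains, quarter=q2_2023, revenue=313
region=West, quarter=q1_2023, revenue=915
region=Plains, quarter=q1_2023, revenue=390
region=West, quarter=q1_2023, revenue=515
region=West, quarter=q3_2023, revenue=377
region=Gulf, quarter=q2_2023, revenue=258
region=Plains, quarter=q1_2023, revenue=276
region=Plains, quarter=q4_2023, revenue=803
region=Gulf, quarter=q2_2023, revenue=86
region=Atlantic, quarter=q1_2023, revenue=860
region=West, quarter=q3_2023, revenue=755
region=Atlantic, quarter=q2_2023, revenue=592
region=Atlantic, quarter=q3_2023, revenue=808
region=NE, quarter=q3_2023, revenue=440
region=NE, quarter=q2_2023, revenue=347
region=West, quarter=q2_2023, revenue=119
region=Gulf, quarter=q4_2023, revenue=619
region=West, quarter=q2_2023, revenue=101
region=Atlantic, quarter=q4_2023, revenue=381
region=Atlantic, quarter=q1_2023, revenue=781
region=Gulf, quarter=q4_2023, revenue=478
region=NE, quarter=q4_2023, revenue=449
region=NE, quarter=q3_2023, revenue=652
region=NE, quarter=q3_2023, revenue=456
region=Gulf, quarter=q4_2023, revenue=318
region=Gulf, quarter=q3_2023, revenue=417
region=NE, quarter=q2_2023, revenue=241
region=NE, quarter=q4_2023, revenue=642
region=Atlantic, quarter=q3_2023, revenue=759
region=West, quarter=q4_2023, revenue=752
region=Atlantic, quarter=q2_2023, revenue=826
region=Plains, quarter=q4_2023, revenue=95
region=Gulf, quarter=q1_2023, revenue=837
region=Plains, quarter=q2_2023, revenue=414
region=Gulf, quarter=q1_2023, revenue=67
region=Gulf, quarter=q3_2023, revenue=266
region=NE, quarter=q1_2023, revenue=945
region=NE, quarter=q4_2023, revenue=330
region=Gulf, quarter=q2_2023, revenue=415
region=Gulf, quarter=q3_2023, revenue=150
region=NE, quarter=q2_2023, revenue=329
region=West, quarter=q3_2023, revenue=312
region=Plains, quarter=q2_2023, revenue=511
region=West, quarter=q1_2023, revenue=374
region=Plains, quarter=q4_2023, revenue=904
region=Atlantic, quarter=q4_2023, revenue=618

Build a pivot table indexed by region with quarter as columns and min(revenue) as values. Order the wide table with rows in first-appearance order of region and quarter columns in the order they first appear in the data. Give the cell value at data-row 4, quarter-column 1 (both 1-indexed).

204

With rows in first-appearance order of region, row 4 is region=NE. quarter columns in first-appearance order: q1_2023, q4_2023, q3_2023, q2_2023; column 1 is q1_2023.
Long rows with region=NE, quarter=q1_2023: min(205, 204, 945) = 204.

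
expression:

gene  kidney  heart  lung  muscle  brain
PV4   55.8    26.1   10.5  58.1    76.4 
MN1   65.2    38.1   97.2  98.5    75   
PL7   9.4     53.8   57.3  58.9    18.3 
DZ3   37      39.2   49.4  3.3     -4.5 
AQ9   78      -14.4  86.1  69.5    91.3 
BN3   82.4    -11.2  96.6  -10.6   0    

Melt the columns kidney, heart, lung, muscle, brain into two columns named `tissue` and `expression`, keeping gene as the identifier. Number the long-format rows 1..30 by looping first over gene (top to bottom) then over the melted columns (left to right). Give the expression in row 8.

30 rows total (6 × 5). Row 8: index ⌊(8-1)/5⌋ = 1 into gene → MN1; (8-1) mod 5 = 2 into the melted columns → lung.
So row 8 is (MN1, lung, 97.2); expression = 97.2.

97.2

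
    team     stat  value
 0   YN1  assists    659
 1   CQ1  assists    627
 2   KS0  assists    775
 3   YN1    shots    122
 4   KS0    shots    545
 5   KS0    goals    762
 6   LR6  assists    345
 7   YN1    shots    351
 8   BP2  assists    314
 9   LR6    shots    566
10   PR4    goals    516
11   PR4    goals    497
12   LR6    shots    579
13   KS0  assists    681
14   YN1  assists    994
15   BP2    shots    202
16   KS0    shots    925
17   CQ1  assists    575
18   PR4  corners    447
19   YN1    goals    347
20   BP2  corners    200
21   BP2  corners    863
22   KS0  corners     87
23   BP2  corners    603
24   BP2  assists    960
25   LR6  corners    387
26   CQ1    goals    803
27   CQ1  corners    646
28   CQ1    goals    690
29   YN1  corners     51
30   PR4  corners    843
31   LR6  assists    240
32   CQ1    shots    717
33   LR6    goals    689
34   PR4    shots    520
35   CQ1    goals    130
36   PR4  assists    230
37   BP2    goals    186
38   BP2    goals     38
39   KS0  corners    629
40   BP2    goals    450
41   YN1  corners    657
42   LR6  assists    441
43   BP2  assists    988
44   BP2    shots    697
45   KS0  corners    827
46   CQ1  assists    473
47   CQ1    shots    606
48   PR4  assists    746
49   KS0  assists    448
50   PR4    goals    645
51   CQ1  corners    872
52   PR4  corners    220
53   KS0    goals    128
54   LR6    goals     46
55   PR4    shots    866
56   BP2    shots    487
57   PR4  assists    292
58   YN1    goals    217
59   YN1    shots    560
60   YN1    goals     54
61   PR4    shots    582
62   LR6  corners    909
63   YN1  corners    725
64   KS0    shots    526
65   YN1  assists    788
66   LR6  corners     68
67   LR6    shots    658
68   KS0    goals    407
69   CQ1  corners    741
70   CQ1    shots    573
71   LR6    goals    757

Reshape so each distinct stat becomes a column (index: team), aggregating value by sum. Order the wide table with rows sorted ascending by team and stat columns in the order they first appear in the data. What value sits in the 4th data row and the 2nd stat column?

1803

With rows sorted ascending by team, row 4 is team=LR6. stat columns in first-appearance order: assists, shots, goals, corners; column 2 is shots.
Long rows with team=LR6, stat=shots: 566 + 579 + 658 = 1803.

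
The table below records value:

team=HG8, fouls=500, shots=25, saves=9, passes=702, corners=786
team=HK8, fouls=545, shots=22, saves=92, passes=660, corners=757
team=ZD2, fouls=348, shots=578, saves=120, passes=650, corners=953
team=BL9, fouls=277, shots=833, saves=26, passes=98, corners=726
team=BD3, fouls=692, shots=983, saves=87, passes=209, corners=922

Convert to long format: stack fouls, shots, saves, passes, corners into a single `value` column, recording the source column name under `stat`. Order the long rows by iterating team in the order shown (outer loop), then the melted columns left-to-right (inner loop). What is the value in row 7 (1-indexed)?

25 rows total (5 × 5). Row 7: index ⌊(7-1)/5⌋ = 1 into team → HK8; (7-1) mod 5 = 1 into the melted columns → shots.
So row 7 is (HK8, shots, 22); value = 22.

22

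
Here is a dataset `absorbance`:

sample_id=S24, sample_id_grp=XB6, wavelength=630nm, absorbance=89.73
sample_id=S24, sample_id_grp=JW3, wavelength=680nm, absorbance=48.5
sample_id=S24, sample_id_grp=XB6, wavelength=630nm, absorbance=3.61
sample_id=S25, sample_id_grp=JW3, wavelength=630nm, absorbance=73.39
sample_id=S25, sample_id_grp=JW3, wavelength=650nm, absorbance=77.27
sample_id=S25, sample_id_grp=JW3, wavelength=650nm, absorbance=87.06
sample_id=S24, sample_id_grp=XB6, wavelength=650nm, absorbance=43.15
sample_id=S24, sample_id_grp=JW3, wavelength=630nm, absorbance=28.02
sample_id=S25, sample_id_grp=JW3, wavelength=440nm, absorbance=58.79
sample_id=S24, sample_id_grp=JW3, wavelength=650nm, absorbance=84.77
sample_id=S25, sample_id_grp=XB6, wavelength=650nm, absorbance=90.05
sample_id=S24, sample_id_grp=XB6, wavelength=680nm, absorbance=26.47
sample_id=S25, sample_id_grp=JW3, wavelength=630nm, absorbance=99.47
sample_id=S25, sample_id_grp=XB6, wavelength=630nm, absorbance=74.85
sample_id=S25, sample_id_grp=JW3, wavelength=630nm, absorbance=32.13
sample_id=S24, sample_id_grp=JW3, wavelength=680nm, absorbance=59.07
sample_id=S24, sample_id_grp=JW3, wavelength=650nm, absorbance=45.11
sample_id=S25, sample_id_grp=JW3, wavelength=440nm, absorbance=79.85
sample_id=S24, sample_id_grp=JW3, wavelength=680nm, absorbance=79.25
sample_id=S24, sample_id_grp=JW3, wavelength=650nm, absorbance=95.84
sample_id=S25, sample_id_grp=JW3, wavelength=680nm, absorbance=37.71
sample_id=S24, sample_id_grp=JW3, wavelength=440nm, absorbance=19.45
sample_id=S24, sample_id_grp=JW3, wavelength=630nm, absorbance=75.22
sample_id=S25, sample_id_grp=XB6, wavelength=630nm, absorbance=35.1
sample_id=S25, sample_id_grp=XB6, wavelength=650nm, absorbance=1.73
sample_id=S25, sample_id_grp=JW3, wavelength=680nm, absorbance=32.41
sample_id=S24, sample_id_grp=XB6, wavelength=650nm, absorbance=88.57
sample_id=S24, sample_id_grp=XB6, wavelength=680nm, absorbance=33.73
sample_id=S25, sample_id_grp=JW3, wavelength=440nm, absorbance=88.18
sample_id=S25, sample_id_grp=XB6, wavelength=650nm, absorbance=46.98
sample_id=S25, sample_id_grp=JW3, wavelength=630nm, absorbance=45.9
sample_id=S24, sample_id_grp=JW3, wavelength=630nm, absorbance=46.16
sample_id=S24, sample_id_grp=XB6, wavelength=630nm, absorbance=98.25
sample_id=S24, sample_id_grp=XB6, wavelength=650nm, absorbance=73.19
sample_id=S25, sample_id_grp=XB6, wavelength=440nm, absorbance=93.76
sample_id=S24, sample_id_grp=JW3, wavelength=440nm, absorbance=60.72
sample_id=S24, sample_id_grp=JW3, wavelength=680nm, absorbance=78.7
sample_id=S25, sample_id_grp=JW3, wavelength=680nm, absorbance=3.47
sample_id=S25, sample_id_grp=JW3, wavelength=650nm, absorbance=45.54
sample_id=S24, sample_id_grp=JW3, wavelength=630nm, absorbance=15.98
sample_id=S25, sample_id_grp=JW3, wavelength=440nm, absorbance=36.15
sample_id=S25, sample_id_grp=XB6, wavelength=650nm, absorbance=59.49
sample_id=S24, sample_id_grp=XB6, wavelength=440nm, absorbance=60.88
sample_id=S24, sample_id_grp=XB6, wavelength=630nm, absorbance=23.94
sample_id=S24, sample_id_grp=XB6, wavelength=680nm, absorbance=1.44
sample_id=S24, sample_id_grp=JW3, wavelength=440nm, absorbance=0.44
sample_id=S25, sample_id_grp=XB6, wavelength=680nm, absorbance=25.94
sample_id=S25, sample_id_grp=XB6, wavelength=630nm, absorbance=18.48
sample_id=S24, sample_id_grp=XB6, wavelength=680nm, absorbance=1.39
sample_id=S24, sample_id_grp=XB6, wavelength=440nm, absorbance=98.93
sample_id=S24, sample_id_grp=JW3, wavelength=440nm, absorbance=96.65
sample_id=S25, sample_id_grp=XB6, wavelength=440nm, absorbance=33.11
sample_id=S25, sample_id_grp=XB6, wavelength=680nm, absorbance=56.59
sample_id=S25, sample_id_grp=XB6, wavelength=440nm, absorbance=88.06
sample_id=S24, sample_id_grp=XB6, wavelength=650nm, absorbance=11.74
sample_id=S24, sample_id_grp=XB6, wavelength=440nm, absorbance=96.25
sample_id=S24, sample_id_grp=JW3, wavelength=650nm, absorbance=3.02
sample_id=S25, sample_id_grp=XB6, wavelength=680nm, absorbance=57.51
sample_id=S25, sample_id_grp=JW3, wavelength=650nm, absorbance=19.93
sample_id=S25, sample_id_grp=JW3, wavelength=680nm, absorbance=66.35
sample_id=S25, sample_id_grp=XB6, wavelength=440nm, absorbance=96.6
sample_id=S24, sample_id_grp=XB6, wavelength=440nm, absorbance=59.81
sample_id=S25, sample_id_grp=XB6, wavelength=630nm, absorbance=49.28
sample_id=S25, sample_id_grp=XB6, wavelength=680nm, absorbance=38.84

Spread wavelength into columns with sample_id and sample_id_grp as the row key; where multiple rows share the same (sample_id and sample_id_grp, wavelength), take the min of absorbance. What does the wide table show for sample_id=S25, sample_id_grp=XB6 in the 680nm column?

25.94

Rows with sample_id=S25, sample_id_grp=XB6 and wavelength=680nm: absorbance values are 25.94, 56.59, 57.51, 38.84.
min(25.94, 56.59, 57.51, 38.84) = 25.94.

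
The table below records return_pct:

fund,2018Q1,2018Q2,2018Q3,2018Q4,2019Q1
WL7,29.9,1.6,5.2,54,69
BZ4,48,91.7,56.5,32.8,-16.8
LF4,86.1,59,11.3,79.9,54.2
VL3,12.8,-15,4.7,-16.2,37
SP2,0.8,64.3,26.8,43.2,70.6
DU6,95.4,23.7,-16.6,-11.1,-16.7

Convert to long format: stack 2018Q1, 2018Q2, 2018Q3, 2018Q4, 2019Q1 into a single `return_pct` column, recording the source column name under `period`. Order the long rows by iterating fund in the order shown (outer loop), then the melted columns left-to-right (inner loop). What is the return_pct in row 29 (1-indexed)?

30 rows total (6 × 5). Row 29: index ⌊(29-1)/5⌋ = 5 into fund → DU6; (29-1) mod 5 = 3 into the melted columns → 2018Q4.
So row 29 is (DU6, 2018Q4, -11.1); return_pct = -11.1.

-11.1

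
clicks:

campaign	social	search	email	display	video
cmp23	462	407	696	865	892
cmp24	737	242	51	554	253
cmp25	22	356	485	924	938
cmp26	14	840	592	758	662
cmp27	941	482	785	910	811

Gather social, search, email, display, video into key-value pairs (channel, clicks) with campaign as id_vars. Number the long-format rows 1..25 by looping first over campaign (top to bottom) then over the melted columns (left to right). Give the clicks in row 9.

25 rows total (5 × 5). Row 9: index ⌊(9-1)/5⌋ = 1 into campaign → cmp24; (9-1) mod 5 = 3 into the melted columns → display.
So row 9 is (cmp24, display, 554); clicks = 554.

554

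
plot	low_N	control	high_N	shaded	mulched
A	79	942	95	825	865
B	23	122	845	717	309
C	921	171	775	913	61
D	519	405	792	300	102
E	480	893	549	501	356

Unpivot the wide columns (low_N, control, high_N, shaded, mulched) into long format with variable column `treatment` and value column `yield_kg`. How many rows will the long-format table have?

25

5 plot values × 5 melted columns = 25 rows.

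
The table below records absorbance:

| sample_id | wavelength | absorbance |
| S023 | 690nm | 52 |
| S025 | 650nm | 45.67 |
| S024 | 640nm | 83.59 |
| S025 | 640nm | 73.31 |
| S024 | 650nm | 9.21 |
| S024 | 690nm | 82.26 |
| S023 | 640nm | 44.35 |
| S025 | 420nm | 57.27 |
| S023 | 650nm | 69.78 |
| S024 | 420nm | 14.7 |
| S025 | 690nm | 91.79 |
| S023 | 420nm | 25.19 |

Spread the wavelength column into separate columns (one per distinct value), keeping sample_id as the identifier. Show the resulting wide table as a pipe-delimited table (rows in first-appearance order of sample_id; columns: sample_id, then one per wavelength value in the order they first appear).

Columns: sample_id plus the 4 distinct wavelength values (690nm, 650nm, 640nm, 420nm).
For example, row S023 column 690nm takes absorbance=52 from the long row (S023, 690nm).

| sample_id | 690nm | 650nm | 640nm | 420nm |
| S023 | 52 | 69.78 | 44.35 | 25.19 |
| S025 | 91.79 | 45.67 | 73.31 | 57.27 |
| S024 | 82.26 | 9.21 | 83.59 | 14.7 |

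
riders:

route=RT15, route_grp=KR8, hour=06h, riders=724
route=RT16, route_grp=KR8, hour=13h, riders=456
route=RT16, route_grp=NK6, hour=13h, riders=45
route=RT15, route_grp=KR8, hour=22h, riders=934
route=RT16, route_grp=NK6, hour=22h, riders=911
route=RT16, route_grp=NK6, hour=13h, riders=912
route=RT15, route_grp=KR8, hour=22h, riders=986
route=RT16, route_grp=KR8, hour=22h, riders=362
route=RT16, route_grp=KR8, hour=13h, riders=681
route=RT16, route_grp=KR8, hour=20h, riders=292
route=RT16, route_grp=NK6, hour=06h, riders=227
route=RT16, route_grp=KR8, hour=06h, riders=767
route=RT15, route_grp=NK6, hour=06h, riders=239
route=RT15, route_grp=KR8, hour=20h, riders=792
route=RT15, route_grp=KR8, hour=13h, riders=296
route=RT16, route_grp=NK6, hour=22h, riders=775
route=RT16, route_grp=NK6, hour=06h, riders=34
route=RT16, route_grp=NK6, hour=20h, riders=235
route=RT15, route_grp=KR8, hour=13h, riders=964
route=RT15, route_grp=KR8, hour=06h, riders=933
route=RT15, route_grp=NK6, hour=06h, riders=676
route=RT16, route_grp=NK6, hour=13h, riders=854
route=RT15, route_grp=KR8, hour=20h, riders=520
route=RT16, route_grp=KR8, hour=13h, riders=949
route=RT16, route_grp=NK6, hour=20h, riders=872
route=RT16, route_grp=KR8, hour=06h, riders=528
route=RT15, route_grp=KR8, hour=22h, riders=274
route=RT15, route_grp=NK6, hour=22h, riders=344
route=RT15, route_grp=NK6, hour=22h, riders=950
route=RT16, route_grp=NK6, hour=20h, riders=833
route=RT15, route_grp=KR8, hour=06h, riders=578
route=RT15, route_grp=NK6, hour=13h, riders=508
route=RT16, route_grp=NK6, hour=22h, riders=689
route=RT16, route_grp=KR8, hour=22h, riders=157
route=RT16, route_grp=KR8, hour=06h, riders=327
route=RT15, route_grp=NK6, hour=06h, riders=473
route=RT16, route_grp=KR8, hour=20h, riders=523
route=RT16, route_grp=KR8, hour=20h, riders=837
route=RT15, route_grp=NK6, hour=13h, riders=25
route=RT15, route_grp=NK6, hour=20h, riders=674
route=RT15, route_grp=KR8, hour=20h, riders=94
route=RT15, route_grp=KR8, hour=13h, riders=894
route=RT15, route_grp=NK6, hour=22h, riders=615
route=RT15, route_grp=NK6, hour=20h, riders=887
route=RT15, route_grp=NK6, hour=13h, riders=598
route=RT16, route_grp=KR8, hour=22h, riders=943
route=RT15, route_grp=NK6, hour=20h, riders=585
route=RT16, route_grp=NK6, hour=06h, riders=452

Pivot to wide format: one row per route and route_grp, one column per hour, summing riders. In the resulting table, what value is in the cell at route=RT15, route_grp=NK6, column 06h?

1388

Rows with route=RT15, route_grp=NK6 and hour=06h: riders values are 239, 676, 473.
239 + 676 + 473 = 1388.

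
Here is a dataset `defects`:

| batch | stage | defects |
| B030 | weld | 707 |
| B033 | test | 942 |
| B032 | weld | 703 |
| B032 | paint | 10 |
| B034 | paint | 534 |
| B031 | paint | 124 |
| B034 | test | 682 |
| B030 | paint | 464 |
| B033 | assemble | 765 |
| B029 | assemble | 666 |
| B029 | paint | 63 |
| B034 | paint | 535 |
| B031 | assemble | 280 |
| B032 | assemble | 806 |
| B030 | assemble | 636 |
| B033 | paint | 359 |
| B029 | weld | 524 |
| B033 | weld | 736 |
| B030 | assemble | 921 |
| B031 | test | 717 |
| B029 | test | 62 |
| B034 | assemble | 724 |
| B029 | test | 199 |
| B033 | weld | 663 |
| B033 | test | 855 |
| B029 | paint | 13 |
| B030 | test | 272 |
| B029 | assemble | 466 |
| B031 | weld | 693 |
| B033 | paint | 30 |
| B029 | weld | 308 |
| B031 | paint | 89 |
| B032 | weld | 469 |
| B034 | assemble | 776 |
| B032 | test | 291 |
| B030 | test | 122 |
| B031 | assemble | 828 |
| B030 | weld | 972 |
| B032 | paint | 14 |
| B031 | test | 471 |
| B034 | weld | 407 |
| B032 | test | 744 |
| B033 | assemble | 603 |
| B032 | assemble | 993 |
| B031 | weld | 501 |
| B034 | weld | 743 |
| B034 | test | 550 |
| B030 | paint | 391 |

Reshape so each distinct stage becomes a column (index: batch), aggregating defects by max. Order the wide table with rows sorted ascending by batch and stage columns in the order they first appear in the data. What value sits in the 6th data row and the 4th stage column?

With rows sorted ascending by batch, row 6 is batch=B034. stage columns in first-appearance order: weld, test, paint, assemble; column 4 is assemble.
Long rows with batch=B034, stage=assemble: max(724, 776) = 776.

776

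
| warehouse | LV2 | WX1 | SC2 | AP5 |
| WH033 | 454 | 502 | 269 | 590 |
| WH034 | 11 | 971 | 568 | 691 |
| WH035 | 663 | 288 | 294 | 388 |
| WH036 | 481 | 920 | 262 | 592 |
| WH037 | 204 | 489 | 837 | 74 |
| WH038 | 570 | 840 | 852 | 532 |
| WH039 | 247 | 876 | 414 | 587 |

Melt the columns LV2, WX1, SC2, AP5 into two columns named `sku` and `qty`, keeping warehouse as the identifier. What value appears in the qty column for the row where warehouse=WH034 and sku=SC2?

Unpivoting turns each (warehouse, wide-column) pair into one long row.
The wide cell at row WH034, column SC2 holds 568, so the long row (WH034, SC2) has qty=568.

568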